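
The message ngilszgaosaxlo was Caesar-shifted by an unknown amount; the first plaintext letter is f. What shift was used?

From the crib: n(13)−f(5)=8, so the shift is 8.

8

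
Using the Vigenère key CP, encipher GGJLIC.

IVLAKR

Repeat the key across the message: CPCPCP
G(6)+C(2): 8 → I
G(6)+P(15): 21 → V
J(9)+C(2): 11 → L
L(11)+P(15): 26≡0 → A
I(8)+C(2): 10 → K
C(2)+P(15): 17 → R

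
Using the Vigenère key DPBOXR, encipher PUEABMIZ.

Repeat the key across the message: DPBOXRDP
P(15)+D(3): 18 → S
U(20)+P(15): 35≡9 → J
E(4)+B(1): 5 → F
A(0)+O(14): 14 → O
B(1)+X(23): 24 → Y
M(12)+R(17): 29≡3 → D
I(8)+D(3): 11 → L
Z(25)+P(15): 40≡14 → O

SJFOYDLO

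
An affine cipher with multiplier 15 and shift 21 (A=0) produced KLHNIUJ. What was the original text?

BIGWNTU

The inverse of 15 mod 26 is 7, since 15·7=105≡1. Apply D(y)=7·(y−21) mod 26:
K(10): 7·(10−21)=-77≡1 → B
L(11): 7·(11−21)=-70≡8 → I
H(7): 7·(7−21)=-98≡6 → G
N(13): 7·(13−21)=-56≡22 → W
I(8): 7·(8−21)=-91≡13 → N
U(20): 7·(20−21)=-7≡19 → T
J(9): 7·(9−21)=-84≡20 → U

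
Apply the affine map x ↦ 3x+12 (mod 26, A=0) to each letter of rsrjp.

lolnf

r(17): 3·17+12=63≡11 → l
s(18): 3·18+12=66≡14 → o
r(17): 3·17+12=63≡11 → l
j(9): 3·9+12=39≡13 → n
p(15): 3·15+12=57≡5 → f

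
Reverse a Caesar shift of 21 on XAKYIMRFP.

X(23): 23−21=2 → C
A(0): 0−21=-21≡5 → F
K(10): 10−21=-11≡15 → P
Y(24): 24−21=3 → D
I(8): 8−21=-13≡13 → N
M(12): 12−21=-9≡17 → R
R(17): 17−21=-4≡22 → W
F(5): 5−21=-16≡10 → K
P(15): 15−21=-6≡20 → U

CFPDNRWKU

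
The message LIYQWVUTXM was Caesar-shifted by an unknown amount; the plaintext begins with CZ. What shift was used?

From the crib: L(11)−C(2)=9, so the shift is 9.

9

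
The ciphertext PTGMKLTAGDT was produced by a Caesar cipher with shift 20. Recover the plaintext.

P(15): 15−20=-5≡21 → V
T(19): 19−20=-1≡25 → Z
G(6): 6−20=-14≡12 → M
M(12): 12−20=-8≡18 → S
K(10): 10−20=-10≡16 → Q
L(11): 11−20=-9≡17 → R
T(19): 19−20=-1≡25 → Z
A(0): 0−20=-20≡6 → G
G(6): 6−20=-14≡12 → M
D(3): 3−20=-17≡9 → J
T(19): 19−20=-1≡25 → Z

VZMSQRZGMJZ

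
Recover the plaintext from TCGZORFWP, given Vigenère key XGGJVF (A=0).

Repeat the key across the ciphertext: XGGJVFXGG
T(19)−X(23): -4≡22 → W
C(2)−G(6): -4≡22 → W
G(6)−G(6): 0 → A
Z(25)−J(9): 16 → Q
O(14)−V(21): -7≡19 → T
R(17)−F(5): 12 → M
F(5)−X(23): -18≡8 → I
W(22)−G(6): 16 → Q
P(15)−G(6): 9 → J

WWAQTMIQJ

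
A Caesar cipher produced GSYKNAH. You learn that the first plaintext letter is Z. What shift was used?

7

From the crib: G(6)−Z(25)=-19≡7, so the shift is 7.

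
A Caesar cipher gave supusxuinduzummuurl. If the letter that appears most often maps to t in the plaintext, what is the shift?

1

The most frequent ciphertext letter is u (appears 7 times).
u is position 20; t is position 19.
Shift = 1.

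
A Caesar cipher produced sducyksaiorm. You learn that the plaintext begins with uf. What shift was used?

From the crib: s(18)−u(20)=-2≡24, so the shift is 24.

24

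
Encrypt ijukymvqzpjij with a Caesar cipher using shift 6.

i(8): 8+6=14 → o
j(9): 9+6=15 → p
u(20): 20+6=26≡0 → a
k(10): 10+6=16 → q
y(24): 24+6=30≡4 → e
m(12): 12+6=18 → s
v(21): 21+6=27≡1 → b
q(16): 16+6=22 → w
z(25): 25+6=31≡5 → f
p(15): 15+6=21 → v
j(9): 9+6=15 → p
i(8): 8+6=14 → o
j(9): 9+6=15 → p

opaqesbwfvpop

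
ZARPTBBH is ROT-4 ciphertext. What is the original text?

Z(25): 25−4=21 → V
A(0): 0−4=-4≡22 → W
R(17): 17−4=13 → N
P(15): 15−4=11 → L
T(19): 19−4=15 → P
B(1): 1−4=-3≡23 → X
B(1): 1−4=-3≡23 → X
H(7): 7−4=3 → D

VWNLPXXD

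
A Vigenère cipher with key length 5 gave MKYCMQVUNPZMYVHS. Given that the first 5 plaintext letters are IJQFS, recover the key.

Subtract each crib letter from the matching ciphertext letter (mod 26):
M(12)−I(8)=4 → E
K(10)−J(9)=1 → B
Y(24)−Q(16)=8 → I
C(2)−F(5)=-3≡23 → X
M(12)−S(18)=-6≡20 → U

EBIXU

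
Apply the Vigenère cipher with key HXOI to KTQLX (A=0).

RQETE

Repeat the key across the message: HXOIH
K(10)+H(7): 17 → R
T(19)+X(23): 42≡16 → Q
Q(16)+O(14): 30≡4 → E
L(11)+I(8): 19 → T
X(23)+H(7): 30≡4 → E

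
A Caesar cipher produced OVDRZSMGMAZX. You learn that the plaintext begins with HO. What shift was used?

From the crib: O(14)−H(7)=7, so the shift is 7.

7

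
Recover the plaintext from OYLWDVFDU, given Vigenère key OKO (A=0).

Repeat the key across the ciphertext: OKOOKOOKO
O(14)−O(14): 0 → A
Y(24)−K(10): 14 → O
L(11)−O(14): -3≡23 → X
W(22)−O(14): 8 → I
D(3)−K(10): -7≡19 → T
V(21)−O(14): 7 → H
F(5)−O(14): -9≡17 → R
D(3)−K(10): -7≡19 → T
U(20)−O(14): 6 → G

AOXITHRTG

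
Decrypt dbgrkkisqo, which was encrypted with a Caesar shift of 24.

fditmmkusq

d(3): 3−24=-21≡5 → f
b(1): 1−24=-23≡3 → d
g(6): 6−24=-18≡8 → i
r(17): 17−24=-7≡19 → t
k(10): 10−24=-14≡12 → m
k(10): 10−24=-14≡12 → m
i(8): 8−24=-16≡10 → k
s(18): 18−24=-6≡20 → u
q(16): 16−24=-8≡18 → s
o(14): 14−24=-10≡16 → q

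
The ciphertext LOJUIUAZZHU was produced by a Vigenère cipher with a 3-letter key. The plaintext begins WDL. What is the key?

PLY

Subtract each crib letter from the matching ciphertext letter (mod 26):
L(11)−W(22)=-11≡15 → P
O(14)−D(3)=11 → L
J(9)−L(11)=-2≡24 → Y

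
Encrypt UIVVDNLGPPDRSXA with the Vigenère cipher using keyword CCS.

WKNXFFNIHRFJUZS

Repeat the key across the message: CCSCCSCCSCCSCCS
U(20)+C(2): 22 → W
I(8)+C(2): 10 → K
V(21)+S(18): 39≡13 → N
V(21)+C(2): 23 → X
D(3)+C(2): 5 → F
N(13)+S(18): 31≡5 → F
L(11)+C(2): 13 → N
G(6)+C(2): 8 → I
P(15)+S(18): 33≡7 → H
P(15)+C(2): 17 → R
D(3)+C(2): 5 → F
R(17)+S(18): 35≡9 → J
S(18)+C(2): 20 → U
X(23)+C(2): 25 → Z
A(0)+S(18): 18 → S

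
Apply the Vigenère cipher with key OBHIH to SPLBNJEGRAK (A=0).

Repeat the key across the message: OBHIHOBHIHO
S(18)+O(14): 32≡6 → G
P(15)+B(1): 16 → Q
L(11)+H(7): 18 → S
B(1)+I(8): 9 → J
N(13)+H(7): 20 → U
J(9)+O(14): 23 → X
E(4)+B(1): 5 → F
G(6)+H(7): 13 → N
R(17)+I(8): 25 → Z
A(0)+H(7): 7 → H
K(10)+O(14): 24 → Y

GQSJUXFNZHY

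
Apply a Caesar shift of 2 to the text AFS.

A(0): 0+2=2 → C
F(5): 5+2=7 → H
S(18): 18+2=20 → U

CHU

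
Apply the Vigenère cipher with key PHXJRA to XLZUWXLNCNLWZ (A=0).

Repeat the key across the message: PHXJRAPHXJRAP
X(23)+P(15): 38≡12 → M
L(11)+H(7): 18 → S
Z(25)+X(23): 48≡22 → W
U(20)+J(9): 29≡3 → D
W(22)+R(17): 39≡13 → N
X(23)+A(0): 23 → X
L(11)+P(15): 26≡0 → A
N(13)+H(7): 20 → U
C(2)+X(23): 25 → Z
N(13)+J(9): 22 → W
L(11)+R(17): 28≡2 → C
W(22)+A(0): 22 → W
Z(25)+P(15): 40≡14 → O

MSWDNXAUZWCWO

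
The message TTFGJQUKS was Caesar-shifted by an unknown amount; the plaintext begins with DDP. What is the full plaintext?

From the crib: T(19)−D(3)=16, so the shift is 16.
Subtract 16 from each ciphertext letter:
T(19): 19−16=3 → D
T(19): 19−16=3 → D
F(5): 5−16=-11≡15 → P
G(6): 6−16=-10≡16 → Q
J(9): 9−16=-7≡19 → T
Q(16): 16−16=0 → A
U(20): 20−16=4 → E
K(10): 10−16=-6≡20 → U
S(18): 18−16=2 → C

DDPQTAEUC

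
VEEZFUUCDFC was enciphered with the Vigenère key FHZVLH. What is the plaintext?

QXFEUNPVEKR

Repeat the key across the ciphertext: FHZVLHFHZVL
V(21)−F(5): 16 → Q
E(4)−H(7): -3≡23 → X
E(4)−Z(25): -21≡5 → F
Z(25)−V(21): 4 → E
F(5)−L(11): -6≡20 → U
U(20)−H(7): 13 → N
U(20)−F(5): 15 → P
C(2)−H(7): -5≡21 → V
D(3)−Z(25): -22≡4 → E
F(5)−V(21): -16≡10 → K
C(2)−L(11): -9≡17 → R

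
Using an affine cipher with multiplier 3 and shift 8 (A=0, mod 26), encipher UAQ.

U(20): 3·20+8=68≡16 → Q
A(0): 3·0+8=8 → I
Q(16): 3·16+8=56≡4 → E

QIE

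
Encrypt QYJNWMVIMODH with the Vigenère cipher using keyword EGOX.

UEXKASJFQURE

Repeat the key across the message: EGOXEGOXEGOX
Q(16)+E(4): 20 → U
Y(24)+G(6): 30≡4 → E
J(9)+O(14): 23 → X
N(13)+X(23): 36≡10 → K
W(22)+E(4): 26≡0 → A
M(12)+G(6): 18 → S
V(21)+O(14): 35≡9 → J
I(8)+X(23): 31≡5 → F
M(12)+E(4): 16 → Q
O(14)+G(6): 20 → U
D(3)+O(14): 17 → R
H(7)+X(23): 30≡4 → E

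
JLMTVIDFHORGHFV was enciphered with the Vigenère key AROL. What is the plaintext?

Repeat the key across the ciphertext: AROLAROLAROLARO
J(9)−A(0): 9 → J
L(11)−R(17): -6≡20 → U
M(12)−O(14): -2≡24 → Y
T(19)−L(11): 8 → I
V(21)−A(0): 21 → V
I(8)−R(17): -9≡17 → R
D(3)−O(14): -11≡15 → P
F(5)−L(11): -6≡20 → U
H(7)−A(0): 7 → H
O(14)−R(17): -3≡23 → X
R(17)−O(14): 3 → D
G(6)−L(11): -5≡21 → V
H(7)−A(0): 7 → H
F(5)−R(17): -12≡14 → O
V(21)−O(14): 7 → H

JUYIVRPUHXDVHOH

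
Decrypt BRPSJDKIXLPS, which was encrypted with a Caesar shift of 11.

QGEHYSZXMAEH

B(1): 1−11=-10≡16 → Q
R(17): 17−11=6 → G
P(15): 15−11=4 → E
S(18): 18−11=7 → H
J(9): 9−11=-2≡24 → Y
D(3): 3−11=-8≡18 → S
K(10): 10−11=-1≡25 → Z
I(8): 8−11=-3≡23 → X
X(23): 23−11=12 → M
L(11): 11−11=0 → A
P(15): 15−11=4 → E
S(18): 18−11=7 → H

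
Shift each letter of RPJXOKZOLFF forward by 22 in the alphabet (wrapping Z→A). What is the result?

R(17): 17+22=39≡13 → N
P(15): 15+22=37≡11 → L
J(9): 9+22=31≡5 → F
X(23): 23+22=45≡19 → T
O(14): 14+22=36≡10 → K
K(10): 10+22=32≡6 → G
Z(25): 25+22=47≡21 → V
O(14): 14+22=36≡10 → K
L(11): 11+22=33≡7 → H
F(5): 5+22=27≡1 → B
F(5): 5+22=27≡1 → B

NLFTKGVKHBB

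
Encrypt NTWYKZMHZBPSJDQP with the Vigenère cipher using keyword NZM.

ASILJLZGLOOEWCCC

Repeat the key across the message: NZMNZMNZMNZMNZMN
N(13)+N(13): 26≡0 → A
T(19)+Z(25): 44≡18 → S
W(22)+M(12): 34≡8 → I
Y(24)+N(13): 37≡11 → L
K(10)+Z(25): 35≡9 → J
Z(25)+M(12): 37≡11 → L
M(12)+N(13): 25 → Z
H(7)+Z(25): 32≡6 → G
Z(25)+M(12): 37≡11 → L
B(1)+N(13): 14 → O
P(15)+Z(25): 40≡14 → O
S(18)+M(12): 30≡4 → E
J(9)+N(13): 22 → W
D(3)+Z(25): 28≡2 → C
Q(16)+M(12): 28≡2 → C
P(15)+N(13): 28≡2 → C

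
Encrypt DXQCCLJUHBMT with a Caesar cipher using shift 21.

YSLXXGEPCWHO

D(3): 3+21=24 → Y
X(23): 23+21=44≡18 → S
Q(16): 16+21=37≡11 → L
C(2): 2+21=23 → X
C(2): 2+21=23 → X
L(11): 11+21=32≡6 → G
J(9): 9+21=30≡4 → E
U(20): 20+21=41≡15 → P
H(7): 7+21=28≡2 → C
B(1): 1+21=22 → W
M(12): 12+21=33≡7 → H
T(19): 19+21=40≡14 → O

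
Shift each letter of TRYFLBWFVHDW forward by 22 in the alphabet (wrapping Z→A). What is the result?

T(19): 19+22=41≡15 → P
R(17): 17+22=39≡13 → N
Y(24): 24+22=46≡20 → U
F(5): 5+22=27≡1 → B
L(11): 11+22=33≡7 → H
B(1): 1+22=23 → X
W(22): 22+22=44≡18 → S
F(5): 5+22=27≡1 → B
V(21): 21+22=43≡17 → R
H(7): 7+22=29≡3 → D
D(3): 3+22=25 → Z
W(22): 22+22=44≡18 → S

PNUBHXSBRDZS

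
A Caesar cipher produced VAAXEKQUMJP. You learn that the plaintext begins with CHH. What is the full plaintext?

From the crib: V(21)−C(2)=19, so the shift is 19.
Subtract 19 from each ciphertext letter:
V(21): 21−19=2 → C
A(0): 0−19=-19≡7 → H
A(0): 0−19=-19≡7 → H
X(23): 23−19=4 → E
E(4): 4−19=-15≡11 → L
K(10): 10−19=-9≡17 → R
Q(16): 16−19=-3≡23 → X
U(20): 20−19=1 → B
M(12): 12−19=-7≡19 → T
J(9): 9−19=-10≡16 → Q
P(15): 15−19=-4≡22 → W

CHHELRXBTQW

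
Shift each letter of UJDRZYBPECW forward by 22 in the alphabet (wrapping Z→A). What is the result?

U(20): 20+22=42≡16 → Q
J(9): 9+22=31≡5 → F
D(3): 3+22=25 → Z
R(17): 17+22=39≡13 → N
Z(25): 25+22=47≡21 → V
Y(24): 24+22=46≡20 → U
B(1): 1+22=23 → X
P(15): 15+22=37≡11 → L
E(4): 4+22=26≡0 → A
C(2): 2+22=24 → Y
W(22): 22+22=44≡18 → S

QFZNVUXLAYS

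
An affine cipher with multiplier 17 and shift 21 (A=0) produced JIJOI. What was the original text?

KNKVN

The inverse of 17 mod 26 is 23, since 17·23=391≡1. Apply D(y)=23·(y−21) mod 26:
J(9): 23·(9−21)=-276≡10 → K
I(8): 23·(8−21)=-299≡13 → N
J(9): 23·(9−21)=-276≡10 → K
O(14): 23·(14−21)=-161≡21 → V
I(8): 23·(8−21)=-299≡13 → N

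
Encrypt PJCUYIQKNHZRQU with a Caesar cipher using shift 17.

GATLPZHBEYQIHL

P(15): 15+17=32≡6 → G
J(9): 9+17=26≡0 → A
C(2): 2+17=19 → T
U(20): 20+17=37≡11 → L
Y(24): 24+17=41≡15 → P
I(8): 8+17=25 → Z
Q(16): 16+17=33≡7 → H
K(10): 10+17=27≡1 → B
N(13): 13+17=30≡4 → E
H(7): 7+17=24 → Y
Z(25): 25+17=42≡16 → Q
R(17): 17+17=34≡8 → I
Q(16): 16+17=33≡7 → H
U(20): 20+17=37≡11 → L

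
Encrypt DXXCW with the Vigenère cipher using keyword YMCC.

Repeat the key across the message: YMCCY
D(3)+Y(24): 27≡1 → B
X(23)+M(12): 35≡9 → J
X(23)+C(2): 25 → Z
C(2)+C(2): 4 → E
W(22)+Y(24): 46≡20 → U

BJZEU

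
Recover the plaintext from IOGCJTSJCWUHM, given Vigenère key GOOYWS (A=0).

CASENBMVOYYPG

Repeat the key across the ciphertext: GOOYWSGOOYWSG
I(8)−G(6): 2 → C
O(14)−O(14): 0 → A
G(6)−O(14): -8≡18 → S
C(2)−Y(24): -22≡4 → E
J(9)−W(22): -13≡13 → N
T(19)−S(18): 1 → B
S(18)−G(6): 12 → M
J(9)−O(14): -5≡21 → V
C(2)−O(14): -12≡14 → O
W(22)−Y(24): -2≡24 → Y
U(20)−W(22): -2≡24 → Y
H(7)−S(18): -11≡15 → P
M(12)−G(6): 6 → G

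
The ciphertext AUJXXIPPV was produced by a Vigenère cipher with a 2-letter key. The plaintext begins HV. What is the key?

TZ

Subtract each crib letter from the matching ciphertext letter (mod 26):
A(0)−H(7)=-7≡19 → T
U(20)−V(21)=-1≡25 → Z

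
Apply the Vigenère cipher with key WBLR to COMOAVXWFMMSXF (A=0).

Repeat the key across the message: WBLRWBLRWBLRWB
C(2)+W(22): 24 → Y
O(14)+B(1): 15 → P
M(12)+L(11): 23 → X
O(14)+R(17): 31≡5 → F
A(0)+W(22): 22 → W
V(21)+B(1): 22 → W
X(23)+L(11): 34≡8 → I
W(22)+R(17): 39≡13 → N
F(5)+W(22): 27≡1 → B
M(12)+B(1): 13 → N
M(12)+L(11): 23 → X
S(18)+R(17): 35≡9 → J
X(23)+W(22): 45≡19 → T
F(5)+B(1): 6 → G

YPXFWWINBNXJTG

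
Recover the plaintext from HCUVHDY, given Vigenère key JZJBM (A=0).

Repeat the key across the ciphertext: JZJBMJZ
H(7)−J(9): -2≡24 → Y
C(2)−Z(25): -23≡3 → D
U(20)−J(9): 11 → L
V(21)−B(1): 20 → U
H(7)−M(12): -5≡21 → V
D(3)−J(9): -6≡20 → U
Y(24)−Z(25): -1≡25 → Z

YDLUVUZ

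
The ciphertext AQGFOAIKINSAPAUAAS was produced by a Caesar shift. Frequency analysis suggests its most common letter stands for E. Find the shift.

22

The most frequent ciphertext letter is A (appears 6 times).
A is position 0; E is position 4.
Shift = -4≡22.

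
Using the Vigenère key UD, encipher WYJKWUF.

Repeat the key across the message: UDUDUDU
W(22)+U(20): 42≡16 → Q
Y(24)+D(3): 27≡1 → B
J(9)+U(20): 29≡3 → D
K(10)+D(3): 13 → N
W(22)+U(20): 42≡16 → Q
U(20)+D(3): 23 → X
F(5)+U(20): 25 → Z

QBDNQXZ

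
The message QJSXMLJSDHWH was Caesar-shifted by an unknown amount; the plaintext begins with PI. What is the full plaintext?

PIRWLKIRCGVG

From the crib: Q(16)−P(15)=1, so the shift is 1.
Subtract 1 from each ciphertext letter:
Q(16): 16−1=15 → P
J(9): 9−1=8 → I
S(18): 18−1=17 → R
X(23): 23−1=22 → W
M(12): 12−1=11 → L
L(11): 11−1=10 → K
J(9): 9−1=8 → I
S(18): 18−1=17 → R
D(3): 3−1=2 → C
H(7): 7−1=6 → G
W(22): 22−1=21 → V
H(7): 7−1=6 → G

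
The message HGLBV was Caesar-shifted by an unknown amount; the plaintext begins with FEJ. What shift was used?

2

From the crib: H(7)−F(5)=2, so the shift is 2.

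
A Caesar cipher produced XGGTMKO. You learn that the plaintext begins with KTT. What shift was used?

From the crib: X(23)−K(10)=13, so the shift is 13.

13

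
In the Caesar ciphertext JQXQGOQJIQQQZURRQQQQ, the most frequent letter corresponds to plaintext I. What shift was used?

8

The most frequent ciphertext letter is Q (appears 10 times).
Q is position 16; I is position 8.
Shift = 8.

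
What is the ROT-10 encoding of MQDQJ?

WANAT

M(12): 12+10=22 → W
Q(16): 16+10=26≡0 → A
D(3): 3+10=13 → N
Q(16): 16+10=26≡0 → A
J(9): 9+10=19 → T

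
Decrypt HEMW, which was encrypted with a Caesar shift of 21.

MJRB

H(7): 7−21=-14≡12 → M
E(4): 4−21=-17≡9 → J
M(12): 12−21=-9≡17 → R
W(22): 22−21=1 → B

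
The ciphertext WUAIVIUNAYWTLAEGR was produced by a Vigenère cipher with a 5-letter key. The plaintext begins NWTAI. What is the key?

Subtract each crib letter from the matching ciphertext letter (mod 26):
W(22)−N(13)=9 → J
U(20)−W(22)=-2≡24 → Y
A(0)−T(19)=-19≡7 → H
I(8)−A(0)=8 → I
V(21)−I(8)=13 → N

JYHIN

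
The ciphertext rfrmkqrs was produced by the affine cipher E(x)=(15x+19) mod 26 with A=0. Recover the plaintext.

The inverse of 15 mod 26 is 7, since 15·7=105≡1. Apply D(y)=7·(y−19) mod 26:
r(17): 7·(17−19)=-14≡12 → m
f(5): 7·(5−19)=-98≡6 → g
r(17): 7·(17−19)=-14≡12 → m
m(12): 7·(12−19)=-49≡3 → d
k(10): 7·(10−19)=-63≡15 → p
q(16): 7·(16−19)=-21≡5 → f
r(17): 7·(17−19)=-14≡12 → m
s(18): 7·(18−19)=-7≡19 → t

mgmdpfmt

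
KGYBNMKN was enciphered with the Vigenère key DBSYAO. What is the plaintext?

HFGDNYHM

Repeat the key across the ciphertext: DBSYAODB
K(10)−D(3): 7 → H
G(6)−B(1): 5 → F
Y(24)−S(18): 6 → G
B(1)−Y(24): -23≡3 → D
N(13)−A(0): 13 → N
M(12)−O(14): -2≡24 → Y
K(10)−D(3): 7 → H
N(13)−B(1): 12 → M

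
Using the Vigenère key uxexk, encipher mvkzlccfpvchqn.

gsowvwzjmfweuk

Repeat the key across the message: uxexkuxexkuxex
m(12)+u(20): 32≡6 → g
v(21)+x(23): 44≡18 → s
k(10)+e(4): 14 → o
z(25)+x(23): 48≡22 → w
l(11)+k(10): 21 → v
c(2)+u(20): 22 → w
c(2)+x(23): 25 → z
f(5)+e(4): 9 → j
p(15)+x(23): 38≡12 → m
v(21)+k(10): 31≡5 → f
c(2)+u(20): 22 → w
h(7)+x(23): 30≡4 → e
q(16)+e(4): 20 → u
n(13)+x(23): 36≡10 → k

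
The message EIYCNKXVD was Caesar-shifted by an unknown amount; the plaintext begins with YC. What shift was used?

6

From the crib: E(4)−Y(24)=-20≡6, so the shift is 6.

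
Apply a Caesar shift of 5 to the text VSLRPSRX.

V(21): 21+5=26≡0 → A
S(18): 18+5=23 → X
L(11): 11+5=16 → Q
R(17): 17+5=22 → W
P(15): 15+5=20 → U
S(18): 18+5=23 → X
R(17): 17+5=22 → W
X(23): 23+5=28≡2 → C

AXQWUXWC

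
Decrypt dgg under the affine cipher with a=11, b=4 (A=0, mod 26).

hmm

The inverse of 11 mod 26 is 19, since 11·19=209≡1. Apply D(y)=19·(y−4) mod 26:
d(3): 19·(3−4)=-19≡7 → h
g(6): 19·(6−4)=38≡12 → m
g(6): 19·(6−4)=38≡12 → m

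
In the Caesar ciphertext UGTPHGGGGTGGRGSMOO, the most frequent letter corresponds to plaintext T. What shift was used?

The most frequent ciphertext letter is G (appears 8 times).
G is position 6; T is position 19.
Shift = -13≡13.

13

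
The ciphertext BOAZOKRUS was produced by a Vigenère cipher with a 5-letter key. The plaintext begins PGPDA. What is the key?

MILWO

Subtract each crib letter from the matching ciphertext letter (mod 26):
B(1)−P(15)=-14≡12 → M
O(14)−G(6)=8 → I
A(0)−P(15)=-15≡11 → L
Z(25)−D(3)=22 → W
O(14)−A(0)=14 → O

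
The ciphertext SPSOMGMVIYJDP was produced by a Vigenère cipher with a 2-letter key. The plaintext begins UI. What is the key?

Subtract each crib letter from the matching ciphertext letter (mod 26):
S(18)−U(20)=-2≡24 → Y
P(15)−I(8)=7 → H

YH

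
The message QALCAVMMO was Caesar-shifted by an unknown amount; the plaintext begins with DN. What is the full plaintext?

From the crib: Q(16)−D(3)=13, so the shift is 13.
Subtract 13 from each ciphertext letter:
Q(16): 16−13=3 → D
A(0): 0−13=-13≡13 → N
L(11): 11−13=-2≡24 → Y
C(2): 2−13=-11≡15 → P
A(0): 0−13=-13≡13 → N
V(21): 21−13=8 → I
M(12): 12−13=-1≡25 → Z
M(12): 12−13=-1≡25 → Z
O(14): 14−13=1 → B

DNYPNIZZB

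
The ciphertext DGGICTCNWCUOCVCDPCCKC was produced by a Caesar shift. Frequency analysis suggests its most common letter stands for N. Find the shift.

15

The most frequent ciphertext letter is C (appears 8 times).
C is position 2; N is position 13.
Shift = -11≡15.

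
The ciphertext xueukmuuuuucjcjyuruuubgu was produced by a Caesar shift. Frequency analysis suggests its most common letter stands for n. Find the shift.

7

The most frequent ciphertext letter is u (appears 12 times).
u is position 20; n is position 13.
Shift = 7.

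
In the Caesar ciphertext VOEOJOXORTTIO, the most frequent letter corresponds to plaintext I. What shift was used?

The most frequent ciphertext letter is O (appears 5 times).
O is position 14; I is position 8.
Shift = 6.

6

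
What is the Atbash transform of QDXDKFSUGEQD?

Q(16) → J(9)
D(3) → W(22)
X(23) → C(2)
D(3) → W(22)
K(10) → P(15)
F(5) → U(20)
S(18) → H(7)
U(20) → F(5)
G(6) → T(19)
E(4) → V(21)
Q(16) → J(9)
D(3) → W(22)

JWCWPUHFTVJW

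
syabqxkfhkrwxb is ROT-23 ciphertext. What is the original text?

vbdetaniknuzae

s(18): 18−23=-5≡21 → v
y(24): 24−23=1 → b
a(0): 0−23=-23≡3 → d
b(1): 1−23=-22≡4 → e
q(16): 16−23=-7≡19 → t
x(23): 23−23=0 → a
k(10): 10−23=-13≡13 → n
f(5): 5−23=-18≡8 → i
h(7): 7−23=-16≡10 → k
k(10): 10−23=-13≡13 → n
r(17): 17−23=-6≡20 → u
w(22): 22−23=-1≡25 → z
x(23): 23−23=0 → a
b(1): 1−23=-22≡4 → e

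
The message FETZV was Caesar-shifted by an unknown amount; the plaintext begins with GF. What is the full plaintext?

GFUAW

From the crib: F(5)−G(6)=-1≡25, so the shift is 25.
Subtract 25 from each ciphertext letter:
F(5): 5−25=-20≡6 → G
E(4): 4−25=-21≡5 → F
T(19): 19−25=-6≡20 → U
Z(25): 25−25=0 → A
V(21): 21−25=-4≡22 → W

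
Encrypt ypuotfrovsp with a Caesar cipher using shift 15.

nejdiugdkhe

y(24): 24+15=39≡13 → n
p(15): 15+15=30≡4 → e
u(20): 20+15=35≡9 → j
o(14): 14+15=29≡3 → d
t(19): 19+15=34≡8 → i
f(5): 5+15=20 → u
r(17): 17+15=32≡6 → g
o(14): 14+15=29≡3 → d
v(21): 21+15=36≡10 → k
s(18): 18+15=33≡7 → h
p(15): 15+15=30≡4 → e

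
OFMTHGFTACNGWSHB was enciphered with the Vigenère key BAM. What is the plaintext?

NFASHUETOBNUVSVA

Repeat the key across the ciphertext: BAMBAMBAMBAMBAMB
O(14)−B(1): 13 → N
F(5)−A(0): 5 → F
M(12)−M(12): 0 → A
T(19)−B(1): 18 → S
H(7)−A(0): 7 → H
G(6)−M(12): -6≡20 → U
F(5)−B(1): 4 → E
T(19)−A(0): 19 → T
A(0)−M(12): -12≡14 → O
C(2)−B(1): 1 → B
N(13)−A(0): 13 → N
G(6)−M(12): -6≡20 → U
W(22)−B(1): 21 → V
S(18)−A(0): 18 → S
H(7)−M(12): -5≡21 → V
B(1)−B(1): 0 → A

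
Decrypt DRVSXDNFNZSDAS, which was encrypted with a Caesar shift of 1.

D(3): 3−1=2 → C
R(17): 17−1=16 → Q
V(21): 21−1=20 → U
S(18): 18−1=17 → R
X(23): 23−1=22 → W
D(3): 3−1=2 → C
N(13): 13−1=12 → M
F(5): 5−1=4 → E
N(13): 13−1=12 → M
Z(25): 25−1=24 → Y
S(18): 18−1=17 → R
D(3): 3−1=2 → C
A(0): 0−1=-1≡25 → Z
S(18): 18−1=17 → R

CQURWCMEMYRCZR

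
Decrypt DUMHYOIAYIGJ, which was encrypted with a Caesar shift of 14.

D(3): 3−14=-11≡15 → P
U(20): 20−14=6 → G
M(12): 12−14=-2≡24 → Y
H(7): 7−14=-7≡19 → T
Y(24): 24−14=10 → K
O(14): 14−14=0 → A
I(8): 8−14=-6≡20 → U
A(0): 0−14=-14≡12 → M
Y(24): 24−14=10 → K
I(8): 8−14=-6≡20 → U
G(6): 6−14=-8≡18 → S
J(9): 9−14=-5≡21 → V

PGYTKAUMKUSV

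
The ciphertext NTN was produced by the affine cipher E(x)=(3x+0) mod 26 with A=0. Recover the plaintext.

The inverse of 3 mod 26 is 9, since 3·9=27≡1. Apply D(y)=9·(y−0) mod 26:
N(13): 9·(13−0)=117≡13 → N
T(19): 9·(19−0)=171≡15 → P
N(13): 9·(13−0)=117≡13 → N

NPN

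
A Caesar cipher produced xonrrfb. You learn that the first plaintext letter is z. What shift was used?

24

From the crib: x(23)−z(25)=-2≡24, so the shift is 24.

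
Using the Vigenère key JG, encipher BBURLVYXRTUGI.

Repeat the key across the message: JGJGJGJGJGJGJ
B(1)+J(9): 10 → K
B(1)+G(6): 7 → H
U(20)+J(9): 29≡3 → D
R(17)+G(6): 23 → X
L(11)+J(9): 20 → U
V(21)+G(6): 27≡1 → B
Y(24)+J(9): 33≡7 → H
X(23)+G(6): 29≡3 → D
R(17)+J(9): 26≡0 → A
T(19)+G(6): 25 → Z
U(20)+J(9): 29≡3 → D
G(6)+G(6): 12 → M
I(8)+J(9): 17 → R

KHDXUBHDAZDMR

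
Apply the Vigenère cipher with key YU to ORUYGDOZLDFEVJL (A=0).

MLSSEXMTJXDYTDJ

Repeat the key across the message: YUYUYUYUYUYUYUY
O(14)+Y(24): 38≡12 → M
R(17)+U(20): 37≡11 → L
U(20)+Y(24): 44≡18 → S
Y(24)+U(20): 44≡18 → S
G(6)+Y(24): 30≡4 → E
D(3)+U(20): 23 → X
O(14)+Y(24): 38≡12 → M
Z(25)+U(20): 45≡19 → T
L(11)+Y(24): 35≡9 → J
D(3)+U(20): 23 → X
F(5)+Y(24): 29≡3 → D
E(4)+U(20): 24 → Y
V(21)+Y(24): 45≡19 → T
J(9)+U(20): 29≡3 → D
L(11)+Y(24): 35≡9 → J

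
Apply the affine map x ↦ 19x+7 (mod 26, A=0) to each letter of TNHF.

EUKY

T(19): 19·19+7=368≡4 → E
N(13): 19·13+7=254≡20 → U
H(7): 19·7+7=140≡10 → K
F(5): 19·5+7=102≡24 → Y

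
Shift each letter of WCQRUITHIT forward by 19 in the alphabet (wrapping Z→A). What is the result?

W(22): 22+19=41≡15 → P
C(2): 2+19=21 → V
Q(16): 16+19=35≡9 → J
R(17): 17+19=36≡10 → K
U(20): 20+19=39≡13 → N
I(8): 8+19=27≡1 → B
T(19): 19+19=38≡12 → M
H(7): 7+19=26≡0 → A
I(8): 8+19=27≡1 → B
T(19): 19+19=38≡12 → M

PVJKNBMABM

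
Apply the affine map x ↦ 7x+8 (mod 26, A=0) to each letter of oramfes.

cxiorke

o(14): 7·14+8=106≡2 → c
r(17): 7·17+8=127≡23 → x
a(0): 7·0+8=8 → i
m(12): 7·12+8=92≡14 → o
f(5): 7·5+8=43≡17 → r
e(4): 7·4+8=36≡10 → k
s(18): 7·18+8=134≡4 → e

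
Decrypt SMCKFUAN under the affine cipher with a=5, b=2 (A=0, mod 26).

YCAMLOKX

The inverse of 5 mod 26 is 21, since 5·21=105≡1. Apply D(y)=21·(y−2) mod 26:
S(18): 21·(18−2)=336≡24 → Y
M(12): 21·(12−2)=210≡2 → C
C(2): 21·(2−2)=0 → A
K(10): 21·(10−2)=168≡12 → M
F(5): 21·(5−2)=63≡11 → L
U(20): 21·(20−2)=378≡14 → O
A(0): 21·(0−2)=-42≡10 → K
N(13): 21·(13−2)=231≡23 → X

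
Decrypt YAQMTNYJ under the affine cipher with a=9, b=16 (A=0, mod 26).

YEAOJRYF

The inverse of 9 mod 26 is 3, since 9·3=27≡1. Apply D(y)=3·(y−16) mod 26:
Y(24): 3·(24−16)=24 → Y
A(0): 3·(0−16)=-48≡4 → E
Q(16): 3·(16−16)=0 → A
M(12): 3·(12−16)=-12≡14 → O
T(19): 3·(19−16)=9 → J
N(13): 3·(13−16)=-9≡17 → R
Y(24): 3·(24−16)=24 → Y
J(9): 3·(9−16)=-21≡5 → F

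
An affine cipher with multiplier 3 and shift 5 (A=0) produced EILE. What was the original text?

RBCR

The inverse of 3 mod 26 is 9, since 3·9=27≡1. Apply D(y)=9·(y−5) mod 26:
E(4): 9·(4−5)=-9≡17 → R
I(8): 9·(8−5)=27≡1 → B
L(11): 9·(11−5)=54≡2 → C
E(4): 9·(4−5)=-9≡17 → R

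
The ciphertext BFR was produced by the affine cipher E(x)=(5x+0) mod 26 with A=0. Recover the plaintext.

VBT

The inverse of 5 mod 26 is 21, since 5·21=105≡1. Apply D(y)=21·(y−0) mod 26:
B(1): 21·(1−0)=21 → V
F(5): 21·(5−0)=105≡1 → B
R(17): 21·(17−0)=357≡19 → T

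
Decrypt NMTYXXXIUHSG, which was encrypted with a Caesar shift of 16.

XWDIHHHSERCQ

N(13): 13−16=-3≡23 → X
M(12): 12−16=-4≡22 → W
T(19): 19−16=3 → D
Y(24): 24−16=8 → I
X(23): 23−16=7 → H
X(23): 23−16=7 → H
X(23): 23−16=7 → H
I(8): 8−16=-8≡18 → S
U(20): 20−16=4 → E
H(7): 7−16=-9≡17 → R
S(18): 18−16=2 → C
G(6): 6−16=-10≡16 → Q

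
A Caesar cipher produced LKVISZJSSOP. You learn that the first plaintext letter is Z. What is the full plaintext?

From the crib: L(11)−Z(25)=-14≡12, so the shift is 12.
Subtract 12 from each ciphertext letter:
L(11): 11−12=-1≡25 → Z
K(10): 10−12=-2≡24 → Y
V(21): 21−12=9 → J
I(8): 8−12=-4≡22 → W
S(18): 18−12=6 → G
Z(25): 25−12=13 → N
J(9): 9−12=-3≡23 → X
S(18): 18−12=6 → G
S(18): 18−12=6 → G
O(14): 14−12=2 → C
P(15): 15−12=3 → D

ZYJWGNXGGCD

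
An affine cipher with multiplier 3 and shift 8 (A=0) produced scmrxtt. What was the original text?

The inverse of 3 mod 26 is 9, since 3·9=27≡1. Apply D(y)=9·(y−8) mod 26:
s(18): 9·(18−8)=90≡12 → m
c(2): 9·(2−8)=-54≡24 → y
m(12): 9·(12−8)=36≡10 → k
r(17): 9·(17−8)=81≡3 → d
x(23): 9·(23−8)=135≡5 → f
t(19): 9·(19−8)=99≡21 → v
t(19): 9·(19−8)=99≡21 → v

mykdfvv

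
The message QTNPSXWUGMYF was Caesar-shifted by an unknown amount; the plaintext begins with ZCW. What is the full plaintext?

From the crib: Q(16)−Z(25)=-9≡17, so the shift is 17.
Subtract 17 from each ciphertext letter:
Q(16): 16−17=-1≡25 → Z
T(19): 19−17=2 → C
N(13): 13−17=-4≡22 → W
P(15): 15−17=-2≡24 → Y
S(18): 18−17=1 → B
X(23): 23−17=6 → G
W(22): 22−17=5 → F
U(20): 20−17=3 → D
G(6): 6−17=-11≡15 → P
M(12): 12−17=-5≡21 → V
Y(24): 24−17=7 → H
F(5): 5−17=-12≡14 → O

ZCWYBGFDPVHO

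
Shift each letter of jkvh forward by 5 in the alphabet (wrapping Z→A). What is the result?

opam

j(9): 9+5=14 → o
k(10): 10+5=15 → p
v(21): 21+5=26≡0 → a
h(7): 7+5=12 → m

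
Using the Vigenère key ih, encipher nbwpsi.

viewap

Repeat the key across the message: ihihih
n(13)+i(8): 21 → v
b(1)+h(7): 8 → i
w(22)+i(8): 30≡4 → e
p(15)+h(7): 22 → w
s(18)+i(8): 26≡0 → a
i(8)+h(7): 15 → p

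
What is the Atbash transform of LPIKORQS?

OKRPLIJH

L(11) → O(14)
P(15) → K(10)
I(8) → R(17)
K(10) → P(15)
O(14) → L(11)
R(17) → I(8)
Q(16) → J(9)
S(18) → H(7)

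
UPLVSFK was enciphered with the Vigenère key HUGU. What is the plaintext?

NVFBLLE

Repeat the key across the ciphertext: HUGUHUG
U(20)−H(7): 13 → N
P(15)−U(20): -5≡21 → V
L(11)−G(6): 5 → F
V(21)−U(20): 1 → B
S(18)−H(7): 11 → L
F(5)−U(20): -15≡11 → L
K(10)−G(6): 4 → E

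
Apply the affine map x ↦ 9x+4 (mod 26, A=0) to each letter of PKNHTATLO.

P(15): 9·15+4=139≡9 → J
K(10): 9·10+4=94≡16 → Q
N(13): 9·13+4=121≡17 → R
H(7): 9·7+4=67≡15 → P
T(19): 9·19+4=175≡19 → T
A(0): 9·0+4=4 → E
T(19): 9·19+4=175≡19 → T
L(11): 9·11+4=103≡25 → Z
O(14): 9·14+4=130≡0 → A

JQRPTETZA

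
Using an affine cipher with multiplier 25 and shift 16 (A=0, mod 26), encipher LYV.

FSV

L(11): 25·11+16=291≡5 → F
Y(24): 25·24+16=616≡18 → S
V(21): 25·21+16=541≡21 → V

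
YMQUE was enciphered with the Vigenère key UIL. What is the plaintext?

Repeat the key across the ciphertext: UILUI
Y(24)−U(20): 4 → E
M(12)−I(8): 4 → E
Q(16)−L(11): 5 → F
U(20)−U(20): 0 → A
E(4)−I(8): -4≡22 → W

EEFAW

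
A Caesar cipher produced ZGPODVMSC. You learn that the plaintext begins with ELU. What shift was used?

From the crib: Z(25)−E(4)=21, so the shift is 21.

21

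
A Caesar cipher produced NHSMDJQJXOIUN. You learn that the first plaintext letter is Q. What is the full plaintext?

QKVPGMTMARLXQ

From the crib: N(13)−Q(16)=-3≡23, so the shift is 23.
Subtract 23 from each ciphertext letter:
N(13): 13−23=-10≡16 → Q
H(7): 7−23=-16≡10 → K
S(18): 18−23=-5≡21 → V
M(12): 12−23=-11≡15 → P
D(3): 3−23=-20≡6 → G
J(9): 9−23=-14≡12 → M
Q(16): 16−23=-7≡19 → T
J(9): 9−23=-14≡12 → M
X(23): 23−23=0 → A
O(14): 14−23=-9≡17 → R
I(8): 8−23=-15≡11 → L
U(20): 20−23=-3≡23 → X
N(13): 13−23=-10≡16 → Q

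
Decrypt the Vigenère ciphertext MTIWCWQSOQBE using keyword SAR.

Repeat the key across the ciphertext: SARSARSARSAR
M(12)−S(18): -6≡20 → U
T(19)−A(0): 19 → T
I(8)−R(17): -9≡17 → R
W(22)−S(18): 4 → E
C(2)−A(0): 2 → C
W(22)−R(17): 5 → F
Q(16)−S(18): -2≡24 → Y
S(18)−A(0): 18 → S
O(14)−R(17): -3≡23 → X
Q(16)−S(18): -2≡24 → Y
B(1)−A(0): 1 → B
E(4)−R(17): -13≡13 → N

UTRECFYSXYBN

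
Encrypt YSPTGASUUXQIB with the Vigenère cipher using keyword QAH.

Repeat the key across the message: QAHQAHQAHQAHQ
Y(24)+Q(16): 40≡14 → O
S(18)+A(0): 18 → S
P(15)+H(7): 22 → W
T(19)+Q(16): 35≡9 → J
G(6)+A(0): 6 → G
A(0)+H(7): 7 → H
S(18)+Q(16): 34≡8 → I
U(20)+A(0): 20 → U
U(20)+H(7): 27≡1 → B
X(23)+Q(16): 39≡13 → N
Q(16)+A(0): 16 → Q
I(8)+H(7): 15 → P
B(1)+Q(16): 17 → R

OSWJGHIUBNQPR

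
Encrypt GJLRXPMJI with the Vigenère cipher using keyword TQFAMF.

ZZQRJUFZN

Repeat the key across the message: TQFAMFTQF
G(6)+T(19): 25 → Z
J(9)+Q(16): 25 → Z
L(11)+F(5): 16 → Q
R(17)+A(0): 17 → R
X(23)+M(12): 35≡9 → J
P(15)+F(5): 20 → U
M(12)+T(19): 31≡5 → F
J(9)+Q(16): 25 → Z
I(8)+F(5): 13 → N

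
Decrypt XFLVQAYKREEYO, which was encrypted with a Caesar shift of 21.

CKQAVFDPWJJDT

X(23): 23−21=2 → C
F(5): 5−21=-16≡10 → K
L(11): 11−21=-10≡16 → Q
V(21): 21−21=0 → A
Q(16): 16−21=-5≡21 → V
A(0): 0−21=-21≡5 → F
Y(24): 24−21=3 → D
K(10): 10−21=-11≡15 → P
R(17): 17−21=-4≡22 → W
E(4): 4−21=-17≡9 → J
E(4): 4−21=-17≡9 → J
Y(24): 24−21=3 → D
O(14): 14−21=-7≡19 → T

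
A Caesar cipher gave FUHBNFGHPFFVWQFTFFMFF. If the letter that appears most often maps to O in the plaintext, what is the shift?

The most frequent ciphertext letter is F (appears 9 times).
F is position 5; O is position 14.
Shift = -9≡17.

17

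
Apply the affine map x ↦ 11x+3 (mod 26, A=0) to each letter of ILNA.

I(8): 11·8+3=91≡13 → N
L(11): 11·11+3=124≡20 → U
N(13): 11·13+3=146≡16 → Q
A(0): 11·0+3=3 → D

NUQD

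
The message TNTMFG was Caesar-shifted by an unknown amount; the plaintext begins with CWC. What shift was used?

17

From the crib: T(19)−C(2)=17, so the shift is 17.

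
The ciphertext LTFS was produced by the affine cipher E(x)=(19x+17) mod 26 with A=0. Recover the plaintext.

MWYL

The inverse of 19 mod 26 is 11, since 19·11=209≡1. Apply D(y)=11·(y−17) mod 26:
L(11): 11·(11−17)=-66≡12 → M
T(19): 11·(19−17)=22 → W
F(5): 11·(5−17)=-132≡24 → Y
S(18): 11·(18−17)=11 → L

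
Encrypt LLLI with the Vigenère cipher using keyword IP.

TATX

Repeat the key across the message: IPIP
L(11)+I(8): 19 → T
L(11)+P(15): 26≡0 → A
L(11)+I(8): 19 → T
I(8)+P(15): 23 → X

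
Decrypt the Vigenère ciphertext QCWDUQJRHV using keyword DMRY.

NQFFRESTEJ

Repeat the key across the ciphertext: DMRYDMRYDM
Q(16)−D(3): 13 → N
C(2)−M(12): -10≡16 → Q
W(22)−R(17): 5 → F
D(3)−Y(24): -21≡5 → F
U(20)−D(3): 17 → R
Q(16)−M(12): 4 → E
J(9)−R(17): -8≡18 → S
R(17)−Y(24): -7≡19 → T
H(7)−D(3): 4 → E
V(21)−M(12): 9 → J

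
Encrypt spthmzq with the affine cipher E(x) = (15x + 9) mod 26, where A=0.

taikhup

s(18): 15·18+9=279≡19 → t
p(15): 15·15+9=234≡0 → a
t(19): 15·19+9=294≡8 → i
h(7): 15·7+9=114≡10 → k
m(12): 15·12+9=189≡7 → h
z(25): 15·25+9=384≡20 → u
q(16): 15·16+9=249≡15 → p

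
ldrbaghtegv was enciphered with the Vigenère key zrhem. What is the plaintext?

mmkxohqmauw

Repeat the key across the ciphertext: zrhemzrhemz
l(11)−z(25): -14≡12 → m
d(3)−r(17): -14≡12 → m
r(17)−h(7): 10 → k
b(1)−e(4): -3≡23 → x
a(0)−m(12): -12≡14 → o
g(6)−z(25): -19≡7 → h
h(7)−r(17): -10≡16 → q
t(19)−h(7): 12 → m
e(4)−e(4): 0 → a
g(6)−m(12): -6≡20 → u
v(21)−z(25): -4≡22 → w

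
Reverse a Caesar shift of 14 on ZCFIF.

Z(25): 25−14=11 → L
C(2): 2−14=-12≡14 → O
F(5): 5−14=-9≡17 → R
I(8): 8−14=-6≡20 → U
F(5): 5−14=-9≡17 → R

LORUR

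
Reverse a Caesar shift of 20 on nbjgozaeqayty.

n(13): 13−20=-7≡19 → t
b(1): 1−20=-19≡7 → h
j(9): 9−20=-11≡15 → p
g(6): 6−20=-14≡12 → m
o(14): 14−20=-6≡20 → u
z(25): 25−20=5 → f
a(0): 0−20=-20≡6 → g
e(4): 4−20=-16≡10 → k
q(16): 16−20=-4≡22 → w
a(0): 0−20=-20≡6 → g
y(24): 24−20=4 → e
t(19): 19−20=-1≡25 → z
y(24): 24−20=4 → e

thpmufgkwgeze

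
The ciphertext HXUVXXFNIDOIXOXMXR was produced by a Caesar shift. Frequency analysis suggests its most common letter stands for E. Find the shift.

19

The most frequent ciphertext letter is X (appears 6 times).
X is position 23; E is position 4.
Shift = 19.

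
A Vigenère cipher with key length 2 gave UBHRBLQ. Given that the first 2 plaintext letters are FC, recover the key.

Subtract each crib letter from the matching ciphertext letter (mod 26):
U(20)−F(5)=15 → P
B(1)−C(2)=-1≡25 → Z

PZ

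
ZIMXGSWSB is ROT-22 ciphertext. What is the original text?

DMQBKWAWF

Z(25): 25−22=3 → D
I(8): 8−22=-14≡12 → M
M(12): 12−22=-10≡16 → Q
X(23): 23−22=1 → B
G(6): 6−22=-16≡10 → K
S(18): 18−22=-4≡22 → W
W(22): 22−22=0 → A
S(18): 18−22=-4≡22 → W
B(1): 1−22=-21≡5 → F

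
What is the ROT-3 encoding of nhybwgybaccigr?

qkbezjbedfflju

n(13): 13+3=16 → q
h(7): 7+3=10 → k
y(24): 24+3=27≡1 → b
b(1): 1+3=4 → e
w(22): 22+3=25 → z
g(6): 6+3=9 → j
y(24): 24+3=27≡1 → b
b(1): 1+3=4 → e
a(0): 0+3=3 → d
c(2): 2+3=5 → f
c(2): 2+3=5 → f
i(8): 8+3=11 → l
g(6): 6+3=9 → j
r(17): 17+3=20 → u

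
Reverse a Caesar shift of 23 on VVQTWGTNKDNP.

V(21): 21−23=-2≡24 → Y
V(21): 21−23=-2≡24 → Y
Q(16): 16−23=-7≡19 → T
T(19): 19−23=-4≡22 → W
W(22): 22−23=-1≡25 → Z
G(6): 6−23=-17≡9 → J
T(19): 19−23=-4≡22 → W
N(13): 13−23=-10≡16 → Q
K(10): 10−23=-13≡13 → N
D(3): 3−23=-20≡6 → G
N(13): 13−23=-10≡16 → Q
P(15): 15−23=-8≡18 → S

YYTWZJWQNGQS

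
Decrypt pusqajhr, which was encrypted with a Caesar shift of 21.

p(15): 15−21=-6≡20 → u
u(20): 20−21=-1≡25 → z
s(18): 18−21=-3≡23 → x
q(16): 16−21=-5≡21 → v
a(0): 0−21=-21≡5 → f
j(9): 9−21=-12≡14 → o
h(7): 7−21=-14≡12 → m
r(17): 17−21=-4≡22 → w

uzxvfomw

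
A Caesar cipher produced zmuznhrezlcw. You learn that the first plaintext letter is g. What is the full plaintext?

gtbguoylgsjd

From the crib: z(25)−g(6)=19, so the shift is 19.
Subtract 19 from each ciphertext letter:
z(25): 25−19=6 → g
m(12): 12−19=-7≡19 → t
u(20): 20−19=1 → b
z(25): 25−19=6 → g
n(13): 13−19=-6≡20 → u
h(7): 7−19=-12≡14 → o
r(17): 17−19=-2≡24 → y
e(4): 4−19=-15≡11 → l
z(25): 25−19=6 → g
l(11): 11−19=-8≡18 → s
c(2): 2−19=-17≡9 → j
w(22): 22−19=3 → d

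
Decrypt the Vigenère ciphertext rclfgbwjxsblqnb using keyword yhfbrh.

tvgepuycsrkesgw

Repeat the key across the ciphertext: yhfbrhyhfbrhyhf
r(17)−y(24): -7≡19 → t
c(2)−h(7): -5≡21 → v
l(11)−f(5): 6 → g
f(5)−b(1): 4 → e
g(6)−r(17): -11≡15 → p
b(1)−h(7): -6≡20 → u
w(22)−y(24): -2≡24 → y
j(9)−h(7): 2 → c
x(23)−f(5): 18 → s
s(18)−b(1): 17 → r
b(1)−r(17): -16≡10 → k
l(11)−h(7): 4 → e
q(16)−y(24): -8≡18 → s
n(13)−h(7): 6 → g
b(1)−f(5): -4≡22 → w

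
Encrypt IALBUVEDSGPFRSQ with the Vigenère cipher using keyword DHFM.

LHQNXCJPVNURUZV

Repeat the key across the message: DHFMDHFMDHFMDHF
I(8)+D(3): 11 → L
A(0)+H(7): 7 → H
L(11)+F(5): 16 → Q
B(1)+M(12): 13 → N
U(20)+D(3): 23 → X
V(21)+H(7): 28≡2 → C
E(4)+F(5): 9 → J
D(3)+M(12): 15 → P
S(18)+D(3): 21 → V
G(6)+H(7): 13 → N
P(15)+F(5): 20 → U
F(5)+M(12): 17 → R
R(17)+D(3): 20 → U
S(18)+H(7): 25 → Z
Q(16)+F(5): 21 → V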